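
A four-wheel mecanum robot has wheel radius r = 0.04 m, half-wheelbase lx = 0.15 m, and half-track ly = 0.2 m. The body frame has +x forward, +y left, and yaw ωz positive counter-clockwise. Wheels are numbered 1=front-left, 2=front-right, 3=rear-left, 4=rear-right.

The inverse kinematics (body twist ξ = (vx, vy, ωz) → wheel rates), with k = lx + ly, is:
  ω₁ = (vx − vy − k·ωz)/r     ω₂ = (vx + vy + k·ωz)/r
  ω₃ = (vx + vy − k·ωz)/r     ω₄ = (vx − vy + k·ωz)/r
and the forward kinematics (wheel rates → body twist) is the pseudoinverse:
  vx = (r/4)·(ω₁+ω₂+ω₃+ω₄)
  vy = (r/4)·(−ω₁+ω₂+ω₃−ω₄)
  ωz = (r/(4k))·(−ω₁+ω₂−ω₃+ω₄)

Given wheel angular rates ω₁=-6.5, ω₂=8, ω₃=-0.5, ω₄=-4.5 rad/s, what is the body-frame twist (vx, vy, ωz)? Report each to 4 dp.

(-0.0350, 0.1850, 0.3000)

k = lx + ly = 0.15 + 0.2 = 0.3500
ω₁+ω₂+ω₃+ω₄ = -3.5000  →  vx = (0.04/4)·-3.5000 = -0.0350
−ω₁+ω₂+ω₃−ω₄ = 18.5000  →  vy = (0.04/4)·18.5000 = 0.1850
−ω₁+ω₂−ω₃+ω₄ = 10.5000  →  ωz = (0.04/1.4000)·10.5000 = 0.3000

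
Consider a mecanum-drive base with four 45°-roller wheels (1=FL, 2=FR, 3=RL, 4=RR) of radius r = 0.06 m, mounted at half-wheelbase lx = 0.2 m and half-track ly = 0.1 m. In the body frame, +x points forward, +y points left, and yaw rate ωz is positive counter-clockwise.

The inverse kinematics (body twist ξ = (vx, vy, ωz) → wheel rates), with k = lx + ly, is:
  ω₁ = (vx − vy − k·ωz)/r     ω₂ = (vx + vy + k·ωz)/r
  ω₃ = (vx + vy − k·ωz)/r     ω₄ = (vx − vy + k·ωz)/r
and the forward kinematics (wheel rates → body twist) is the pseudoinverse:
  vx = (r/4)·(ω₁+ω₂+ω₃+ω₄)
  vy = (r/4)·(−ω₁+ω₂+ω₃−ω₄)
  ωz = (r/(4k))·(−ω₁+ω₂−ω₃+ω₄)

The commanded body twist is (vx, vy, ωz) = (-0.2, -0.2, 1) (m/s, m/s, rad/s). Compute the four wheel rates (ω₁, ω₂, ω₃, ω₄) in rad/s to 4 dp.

k = lx + ly = 0.2 + 0.1 = 0.3000;  k·ωz = 0.3000·1 = 0.3000
ω₁ (FL) = (vx − vy − k·ωz)/r = -0.3000/0.06 = -5.0000
ω₂ (FR) = (vx + vy + k·ωz)/r = -0.1000/0.06 = -1.6667
ω₃ (RL) = (vx + vy − k·ωz)/r = -0.7000/0.06 = -11.6667
ω₄ (RR) = (vx − vy + k·ωz)/r = 0.3000/0.06 = 5.0000

(-5.0000, -1.6667, -11.6667, 5.0000)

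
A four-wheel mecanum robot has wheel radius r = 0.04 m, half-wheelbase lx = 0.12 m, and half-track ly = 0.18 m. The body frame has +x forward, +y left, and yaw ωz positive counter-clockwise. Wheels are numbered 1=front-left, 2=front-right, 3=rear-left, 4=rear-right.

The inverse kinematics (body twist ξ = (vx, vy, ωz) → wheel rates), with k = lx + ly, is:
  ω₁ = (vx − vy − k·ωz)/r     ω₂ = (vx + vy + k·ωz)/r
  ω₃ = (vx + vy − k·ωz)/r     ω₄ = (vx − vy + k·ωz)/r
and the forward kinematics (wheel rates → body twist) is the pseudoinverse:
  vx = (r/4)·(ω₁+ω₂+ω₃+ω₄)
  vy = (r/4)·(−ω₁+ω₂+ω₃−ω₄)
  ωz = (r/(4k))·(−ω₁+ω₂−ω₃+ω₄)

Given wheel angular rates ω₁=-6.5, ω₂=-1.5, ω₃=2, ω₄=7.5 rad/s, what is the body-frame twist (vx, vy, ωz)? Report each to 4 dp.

(0.0150, -0.0050, 0.3500)

k = lx + ly = 0.12 + 0.18 = 0.3000
ω₁+ω₂+ω₃+ω₄ = 1.5000  →  vx = (0.04/4)·1.5000 = 0.0150
−ω₁+ω₂+ω₃−ω₄ = -0.5000  →  vy = (0.04/4)·-0.5000 = -0.0050
−ω₁+ω₂−ω₃+ω₄ = 10.5000  →  ωz = (0.04/1.2000)·10.5000 = 0.3500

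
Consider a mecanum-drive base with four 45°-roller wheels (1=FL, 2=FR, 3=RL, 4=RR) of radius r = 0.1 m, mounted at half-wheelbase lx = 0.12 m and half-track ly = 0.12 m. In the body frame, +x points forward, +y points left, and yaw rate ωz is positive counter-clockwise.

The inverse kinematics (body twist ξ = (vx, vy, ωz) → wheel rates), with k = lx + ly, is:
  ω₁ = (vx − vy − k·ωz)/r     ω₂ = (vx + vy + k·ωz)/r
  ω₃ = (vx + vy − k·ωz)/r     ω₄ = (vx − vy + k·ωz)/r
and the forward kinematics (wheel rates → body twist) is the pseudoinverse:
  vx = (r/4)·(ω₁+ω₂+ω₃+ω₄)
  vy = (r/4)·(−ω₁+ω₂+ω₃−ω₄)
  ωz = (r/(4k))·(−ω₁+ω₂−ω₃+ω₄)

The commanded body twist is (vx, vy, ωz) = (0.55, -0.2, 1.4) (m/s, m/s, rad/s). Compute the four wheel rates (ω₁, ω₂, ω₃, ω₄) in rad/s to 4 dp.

(4.1400, 6.8600, 0.1400, 10.8600)

k = lx + ly = 0.12 + 0.12 = 0.2400;  k·ωz = 0.2400·1.4 = 0.3360
ω₁ (FL) = (vx − vy − k·ωz)/r = 0.4140/0.1 = 4.1400
ω₂ (FR) = (vx + vy + k·ωz)/r = 0.6860/0.1 = 6.8600
ω₃ (RL) = (vx + vy − k·ωz)/r = 0.0140/0.1 = 0.1400
ω₄ (RR) = (vx − vy + k·ωz)/r = 1.0860/0.1 = 10.8600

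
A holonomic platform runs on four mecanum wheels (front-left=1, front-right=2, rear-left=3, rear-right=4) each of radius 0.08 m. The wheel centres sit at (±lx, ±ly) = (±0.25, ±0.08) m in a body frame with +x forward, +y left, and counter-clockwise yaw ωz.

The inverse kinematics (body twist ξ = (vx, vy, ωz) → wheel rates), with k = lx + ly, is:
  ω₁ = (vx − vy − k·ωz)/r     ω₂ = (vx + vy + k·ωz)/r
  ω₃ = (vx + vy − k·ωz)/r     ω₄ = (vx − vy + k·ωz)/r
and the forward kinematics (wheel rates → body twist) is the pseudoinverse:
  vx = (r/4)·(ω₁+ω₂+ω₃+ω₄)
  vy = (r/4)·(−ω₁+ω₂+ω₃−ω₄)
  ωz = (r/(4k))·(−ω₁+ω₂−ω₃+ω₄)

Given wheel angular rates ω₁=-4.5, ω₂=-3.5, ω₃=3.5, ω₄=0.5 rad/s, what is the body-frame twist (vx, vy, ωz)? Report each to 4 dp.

(-0.0800, 0.0800, -0.1212)

k = lx + ly = 0.25 + 0.08 = 0.3300
ω₁+ω₂+ω₃+ω₄ = -4.0000  →  vx = (0.08/4)·-4.0000 = -0.0800
−ω₁+ω₂+ω₃−ω₄ = 4.0000  →  vy = (0.08/4)·4.0000 = 0.0800
−ω₁+ω₂−ω₃+ω₄ = -2.0000  →  ωz = (0.08/1.3200)·-2.0000 = -0.1212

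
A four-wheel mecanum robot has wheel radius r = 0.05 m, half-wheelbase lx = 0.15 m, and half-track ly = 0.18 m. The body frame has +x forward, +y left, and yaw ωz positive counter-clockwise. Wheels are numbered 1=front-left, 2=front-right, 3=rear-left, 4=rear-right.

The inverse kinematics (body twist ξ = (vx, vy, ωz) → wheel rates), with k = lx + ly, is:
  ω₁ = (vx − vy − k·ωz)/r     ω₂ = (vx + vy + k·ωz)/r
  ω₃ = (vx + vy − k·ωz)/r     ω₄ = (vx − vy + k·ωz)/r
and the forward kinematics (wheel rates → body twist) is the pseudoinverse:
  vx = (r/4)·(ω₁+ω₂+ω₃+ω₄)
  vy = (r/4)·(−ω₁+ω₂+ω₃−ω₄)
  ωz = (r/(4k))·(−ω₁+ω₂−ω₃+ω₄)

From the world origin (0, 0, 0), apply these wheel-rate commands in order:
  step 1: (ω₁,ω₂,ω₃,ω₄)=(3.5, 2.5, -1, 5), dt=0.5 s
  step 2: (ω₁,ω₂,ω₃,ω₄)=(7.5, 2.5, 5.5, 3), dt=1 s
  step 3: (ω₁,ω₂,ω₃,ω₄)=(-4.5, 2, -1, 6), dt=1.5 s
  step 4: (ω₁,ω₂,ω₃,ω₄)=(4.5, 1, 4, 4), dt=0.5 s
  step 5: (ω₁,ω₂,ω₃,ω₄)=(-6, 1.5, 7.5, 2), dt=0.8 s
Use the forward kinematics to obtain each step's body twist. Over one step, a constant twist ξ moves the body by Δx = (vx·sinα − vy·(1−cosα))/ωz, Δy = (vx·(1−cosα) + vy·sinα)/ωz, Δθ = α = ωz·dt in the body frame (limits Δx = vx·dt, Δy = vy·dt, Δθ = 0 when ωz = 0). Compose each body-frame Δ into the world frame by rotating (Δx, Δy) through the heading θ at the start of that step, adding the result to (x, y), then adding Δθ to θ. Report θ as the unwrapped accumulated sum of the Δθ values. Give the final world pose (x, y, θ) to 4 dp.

step 1: ξ=(vx,vy,ωz)=(0.1250, -0.0875, 0.1894), dt=0.5 → body Δ=(0.0645, -0.0407, 0.0947) → world pose (0.0645, -0.0407, 0.0947)
step 2: ξ=(vx,vy,ωz)=(0.2313, -0.0312, -0.2841), dt=1.0 → body Δ=(0.2237, -0.0635, -0.2841) → world pose (0.2932, -0.0827, -0.1894)
step 3: ξ=(vx,vy,ωz)=(0.0313, -0.0063, 0.5114), dt=1.5 → body Δ=(0.0458, 0.0086, 0.7670) → world pose (0.3399, -0.0829, 0.5777)
step 4: ξ=(vx,vy,ωz)=(0.1688, -0.0437, -0.1326), dt=0.5 → body Δ=(0.0836, -0.0247, -0.0663) → world pose (0.4233, -0.0579, 0.5114)
step 5: ξ=(vx,vy,ωz)=(0.0625, 0.1625, 0.0758), dt=0.8 → body Δ=(0.0460, 0.1314, 0.0606) → world pose (0.3992, 0.0792, 0.5720)

(0.3992, 0.0792, 0.5720)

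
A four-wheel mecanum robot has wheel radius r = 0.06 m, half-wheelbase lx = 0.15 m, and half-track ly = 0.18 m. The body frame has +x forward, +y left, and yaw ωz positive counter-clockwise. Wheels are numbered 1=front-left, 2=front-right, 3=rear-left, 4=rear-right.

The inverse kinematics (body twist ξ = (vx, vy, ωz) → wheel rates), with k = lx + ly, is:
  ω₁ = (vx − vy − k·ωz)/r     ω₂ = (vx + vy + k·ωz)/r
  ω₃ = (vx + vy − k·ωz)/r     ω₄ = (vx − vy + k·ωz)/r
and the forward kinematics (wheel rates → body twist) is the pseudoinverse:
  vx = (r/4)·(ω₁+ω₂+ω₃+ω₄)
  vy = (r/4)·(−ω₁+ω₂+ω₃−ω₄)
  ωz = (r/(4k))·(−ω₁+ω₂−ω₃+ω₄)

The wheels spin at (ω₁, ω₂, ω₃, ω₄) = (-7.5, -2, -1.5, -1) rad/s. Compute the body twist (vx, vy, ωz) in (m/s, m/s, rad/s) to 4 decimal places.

(-0.1800, 0.0750, 0.2727)

k = lx + ly = 0.15 + 0.18 = 0.3300
ω₁+ω₂+ω₃+ω₄ = -12.0000  →  vx = (0.06/4)·-12.0000 = -0.1800
−ω₁+ω₂+ω₃−ω₄ = 5.0000  →  vy = (0.06/4)·5.0000 = 0.0750
−ω₁+ω₂−ω₃+ω₄ = 6.0000  →  ωz = (0.06/1.3200)·6.0000 = 0.2727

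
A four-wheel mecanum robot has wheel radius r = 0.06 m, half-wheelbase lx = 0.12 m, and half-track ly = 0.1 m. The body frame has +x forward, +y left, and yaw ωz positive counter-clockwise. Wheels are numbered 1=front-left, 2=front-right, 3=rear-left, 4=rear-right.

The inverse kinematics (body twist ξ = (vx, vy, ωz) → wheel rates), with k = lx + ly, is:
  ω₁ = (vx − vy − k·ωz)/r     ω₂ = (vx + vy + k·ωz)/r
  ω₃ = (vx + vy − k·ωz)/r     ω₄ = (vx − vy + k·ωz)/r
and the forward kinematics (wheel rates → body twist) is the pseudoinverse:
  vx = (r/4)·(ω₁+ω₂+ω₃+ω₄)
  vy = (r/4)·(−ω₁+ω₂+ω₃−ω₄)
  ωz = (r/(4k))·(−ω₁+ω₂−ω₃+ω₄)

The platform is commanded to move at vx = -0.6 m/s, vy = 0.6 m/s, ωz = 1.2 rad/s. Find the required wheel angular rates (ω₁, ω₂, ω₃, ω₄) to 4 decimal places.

k = lx + ly = 0.12 + 0.1 = 0.2200;  k·ωz = 0.2200·1.2 = 0.2640
ω₁ (FL) = (vx − vy − k·ωz)/r = -1.4640/0.06 = -24.4000
ω₂ (FR) = (vx + vy + k·ωz)/r = 0.2640/0.06 = 4.4000
ω₃ (RL) = (vx + vy − k·ωz)/r = -0.2640/0.06 = -4.4000
ω₄ (RR) = (vx − vy + k·ωz)/r = -0.9360/0.06 = -15.6000

(-24.4000, 4.4000, -4.4000, -15.6000)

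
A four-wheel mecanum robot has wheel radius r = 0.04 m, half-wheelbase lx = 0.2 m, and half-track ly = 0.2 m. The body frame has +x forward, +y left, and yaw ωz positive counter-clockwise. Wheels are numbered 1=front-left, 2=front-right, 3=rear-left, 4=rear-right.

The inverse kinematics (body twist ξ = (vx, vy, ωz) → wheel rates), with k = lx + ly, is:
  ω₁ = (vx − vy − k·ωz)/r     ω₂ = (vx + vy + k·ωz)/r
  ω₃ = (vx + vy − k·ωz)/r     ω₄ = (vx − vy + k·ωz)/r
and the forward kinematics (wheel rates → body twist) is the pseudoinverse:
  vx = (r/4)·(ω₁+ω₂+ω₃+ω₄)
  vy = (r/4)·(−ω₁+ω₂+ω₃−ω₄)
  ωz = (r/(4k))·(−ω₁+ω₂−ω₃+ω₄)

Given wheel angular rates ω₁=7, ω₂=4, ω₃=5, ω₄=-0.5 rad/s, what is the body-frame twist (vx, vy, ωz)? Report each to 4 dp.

(0.1550, 0.0250, -0.2125)

k = lx + ly = 0.2 + 0.2 = 0.4000
ω₁+ω₂+ω₃+ω₄ = 15.5000  →  vx = (0.04/4)·15.5000 = 0.1550
−ω₁+ω₂+ω₃−ω₄ = 2.5000  →  vy = (0.04/4)·2.5000 = 0.0250
−ω₁+ω₂−ω₃+ω₄ = -8.5000  →  ωz = (0.04/1.6000)·-8.5000 = -0.2125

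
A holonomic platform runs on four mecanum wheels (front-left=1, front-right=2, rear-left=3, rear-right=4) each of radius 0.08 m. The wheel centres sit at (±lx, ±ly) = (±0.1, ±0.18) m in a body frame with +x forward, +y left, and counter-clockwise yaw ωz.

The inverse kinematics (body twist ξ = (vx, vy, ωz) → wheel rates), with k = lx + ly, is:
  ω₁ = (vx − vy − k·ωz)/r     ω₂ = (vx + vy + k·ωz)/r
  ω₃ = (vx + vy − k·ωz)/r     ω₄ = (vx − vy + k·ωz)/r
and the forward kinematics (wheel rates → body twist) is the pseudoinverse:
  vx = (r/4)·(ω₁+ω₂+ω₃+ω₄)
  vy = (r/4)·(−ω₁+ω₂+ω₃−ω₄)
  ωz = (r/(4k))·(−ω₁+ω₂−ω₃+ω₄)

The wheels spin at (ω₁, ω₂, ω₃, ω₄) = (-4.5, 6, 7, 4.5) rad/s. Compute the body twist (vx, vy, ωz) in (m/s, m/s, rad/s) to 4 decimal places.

(0.2600, 0.2600, 0.5714)

k = lx + ly = 0.1 + 0.18 = 0.2800
ω₁+ω₂+ω₃+ω₄ = 13.0000  →  vx = (0.08/4)·13.0000 = 0.2600
−ω₁+ω₂+ω₃−ω₄ = 13.0000  →  vy = (0.08/4)·13.0000 = 0.2600
−ω₁+ω₂−ω₃+ω₄ = 8.0000  →  ωz = (0.08/1.1200)·8.0000 = 0.5714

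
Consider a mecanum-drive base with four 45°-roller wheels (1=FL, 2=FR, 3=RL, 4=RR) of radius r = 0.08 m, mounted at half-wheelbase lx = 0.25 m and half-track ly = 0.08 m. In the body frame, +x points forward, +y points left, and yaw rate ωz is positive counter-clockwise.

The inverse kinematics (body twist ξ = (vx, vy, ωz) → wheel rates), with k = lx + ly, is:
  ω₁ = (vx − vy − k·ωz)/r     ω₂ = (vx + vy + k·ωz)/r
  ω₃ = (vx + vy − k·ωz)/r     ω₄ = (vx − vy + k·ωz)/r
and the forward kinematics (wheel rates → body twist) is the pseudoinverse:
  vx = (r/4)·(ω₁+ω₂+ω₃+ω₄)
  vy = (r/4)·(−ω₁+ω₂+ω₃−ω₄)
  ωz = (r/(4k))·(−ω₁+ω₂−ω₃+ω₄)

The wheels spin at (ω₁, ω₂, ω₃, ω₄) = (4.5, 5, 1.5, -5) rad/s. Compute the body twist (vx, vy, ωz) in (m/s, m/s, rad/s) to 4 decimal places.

(0.1200, 0.1400, -0.3636)

k = lx + ly = 0.25 + 0.08 = 0.3300
ω₁+ω₂+ω₃+ω₄ = 6.0000  →  vx = (0.08/4)·6.0000 = 0.1200
−ω₁+ω₂+ω₃−ω₄ = 7.0000  →  vy = (0.08/4)·7.0000 = 0.1400
−ω₁+ω₂−ω₃+ω₄ = -6.0000  →  ωz = (0.08/1.3200)·-6.0000 = -0.3636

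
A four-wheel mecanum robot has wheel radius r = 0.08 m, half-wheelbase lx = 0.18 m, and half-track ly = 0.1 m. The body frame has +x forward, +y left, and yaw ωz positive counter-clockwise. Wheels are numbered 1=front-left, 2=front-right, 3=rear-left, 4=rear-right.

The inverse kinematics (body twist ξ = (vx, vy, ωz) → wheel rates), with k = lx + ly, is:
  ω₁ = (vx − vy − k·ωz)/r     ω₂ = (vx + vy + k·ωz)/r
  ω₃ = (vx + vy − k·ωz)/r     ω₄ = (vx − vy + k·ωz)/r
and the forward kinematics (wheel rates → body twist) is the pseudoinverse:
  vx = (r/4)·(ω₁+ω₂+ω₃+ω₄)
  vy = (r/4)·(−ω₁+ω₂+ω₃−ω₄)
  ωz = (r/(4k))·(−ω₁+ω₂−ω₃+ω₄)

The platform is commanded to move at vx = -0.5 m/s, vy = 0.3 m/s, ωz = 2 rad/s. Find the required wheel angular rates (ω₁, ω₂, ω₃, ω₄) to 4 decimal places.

(-17.0000, 4.5000, -9.5000, -3.0000)

k = lx + ly = 0.18 + 0.1 = 0.2800;  k·ωz = 0.2800·2 = 0.5600
ω₁ (FL) = (vx − vy − k·ωz)/r = -1.3600/0.08 = -17.0000
ω₂ (FR) = (vx + vy + k·ωz)/r = 0.3600/0.08 = 4.5000
ω₃ (RL) = (vx + vy − k·ωz)/r = -0.7600/0.08 = -9.5000
ω₄ (RR) = (vx − vy + k·ωz)/r = -0.2400/0.08 = -3.0000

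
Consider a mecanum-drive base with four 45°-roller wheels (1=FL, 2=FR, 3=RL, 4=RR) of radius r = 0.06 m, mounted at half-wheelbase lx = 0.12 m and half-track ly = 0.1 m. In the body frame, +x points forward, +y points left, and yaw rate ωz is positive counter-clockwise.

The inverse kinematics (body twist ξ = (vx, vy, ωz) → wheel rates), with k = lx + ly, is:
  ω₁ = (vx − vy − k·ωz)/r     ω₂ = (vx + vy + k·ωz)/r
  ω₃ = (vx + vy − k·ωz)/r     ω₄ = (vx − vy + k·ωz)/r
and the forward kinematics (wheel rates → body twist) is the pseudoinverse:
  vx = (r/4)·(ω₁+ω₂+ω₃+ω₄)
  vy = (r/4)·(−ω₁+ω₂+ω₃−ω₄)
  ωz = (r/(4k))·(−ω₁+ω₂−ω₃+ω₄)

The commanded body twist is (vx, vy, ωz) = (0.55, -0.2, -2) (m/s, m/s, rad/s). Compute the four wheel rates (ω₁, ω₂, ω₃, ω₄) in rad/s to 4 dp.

(19.8333, -1.5000, 13.1667, 5.1667)

k = lx + ly = 0.12 + 0.1 = 0.2200;  k·ωz = 0.2200·-2 = -0.4400
ω₁ (FL) = (vx − vy − k·ωz)/r = 1.1900/0.06 = 19.8333
ω₂ (FR) = (vx + vy + k·ωz)/r = -0.0900/0.06 = -1.5000
ω₃ (RL) = (vx + vy − k·ωz)/r = 0.7900/0.06 = 13.1667
ω₄ (RR) = (vx − vy + k·ωz)/r = 0.3100/0.06 = 5.1667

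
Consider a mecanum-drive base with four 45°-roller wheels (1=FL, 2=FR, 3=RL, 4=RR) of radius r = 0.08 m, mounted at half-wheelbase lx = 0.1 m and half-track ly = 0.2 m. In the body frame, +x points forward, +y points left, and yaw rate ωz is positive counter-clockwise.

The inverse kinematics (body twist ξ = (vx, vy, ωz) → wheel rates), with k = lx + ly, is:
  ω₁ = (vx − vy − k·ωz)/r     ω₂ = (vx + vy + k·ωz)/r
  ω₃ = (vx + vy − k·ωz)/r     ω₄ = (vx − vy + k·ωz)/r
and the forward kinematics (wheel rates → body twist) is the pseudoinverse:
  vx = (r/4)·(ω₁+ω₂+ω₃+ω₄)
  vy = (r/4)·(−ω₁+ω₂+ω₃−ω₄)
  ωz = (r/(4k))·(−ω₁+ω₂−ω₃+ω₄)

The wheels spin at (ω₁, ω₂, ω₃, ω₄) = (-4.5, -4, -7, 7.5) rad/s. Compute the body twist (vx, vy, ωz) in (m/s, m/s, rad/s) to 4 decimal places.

(-0.1600, -0.2800, 1.0000)

k = lx + ly = 0.1 + 0.2 = 0.3000
ω₁+ω₂+ω₃+ω₄ = -8.0000  →  vx = (0.08/4)·-8.0000 = -0.1600
−ω₁+ω₂+ω₃−ω₄ = -14.0000  →  vy = (0.08/4)·-14.0000 = -0.2800
−ω₁+ω₂−ω₃+ω₄ = 15.0000  →  ωz = (0.08/1.2000)·15.0000 = 1.0000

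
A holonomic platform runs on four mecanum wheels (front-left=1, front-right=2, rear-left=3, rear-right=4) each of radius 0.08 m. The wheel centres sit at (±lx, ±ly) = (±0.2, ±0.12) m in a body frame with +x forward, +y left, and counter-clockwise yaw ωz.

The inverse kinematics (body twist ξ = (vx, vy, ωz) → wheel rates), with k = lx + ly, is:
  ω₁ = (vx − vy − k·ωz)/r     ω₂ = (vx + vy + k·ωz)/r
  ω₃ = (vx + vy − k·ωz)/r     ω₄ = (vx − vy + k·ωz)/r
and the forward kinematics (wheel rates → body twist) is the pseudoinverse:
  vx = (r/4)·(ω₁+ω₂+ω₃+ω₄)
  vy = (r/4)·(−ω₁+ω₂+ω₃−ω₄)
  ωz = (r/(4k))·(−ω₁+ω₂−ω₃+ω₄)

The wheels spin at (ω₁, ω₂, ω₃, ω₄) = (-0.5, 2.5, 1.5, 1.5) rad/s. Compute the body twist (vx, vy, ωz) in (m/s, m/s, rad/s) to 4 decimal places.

k = lx + ly = 0.2 + 0.12 = 0.3200
ω₁+ω₂+ω₃+ω₄ = 5.0000  →  vx = (0.08/4)·5.0000 = 0.1000
−ω₁+ω₂+ω₃−ω₄ = 3.0000  →  vy = (0.08/4)·3.0000 = 0.0600
−ω₁+ω₂−ω₃+ω₄ = 3.0000  →  ωz = (0.08/1.2800)·3.0000 = 0.1875

(0.1000, 0.0600, 0.1875)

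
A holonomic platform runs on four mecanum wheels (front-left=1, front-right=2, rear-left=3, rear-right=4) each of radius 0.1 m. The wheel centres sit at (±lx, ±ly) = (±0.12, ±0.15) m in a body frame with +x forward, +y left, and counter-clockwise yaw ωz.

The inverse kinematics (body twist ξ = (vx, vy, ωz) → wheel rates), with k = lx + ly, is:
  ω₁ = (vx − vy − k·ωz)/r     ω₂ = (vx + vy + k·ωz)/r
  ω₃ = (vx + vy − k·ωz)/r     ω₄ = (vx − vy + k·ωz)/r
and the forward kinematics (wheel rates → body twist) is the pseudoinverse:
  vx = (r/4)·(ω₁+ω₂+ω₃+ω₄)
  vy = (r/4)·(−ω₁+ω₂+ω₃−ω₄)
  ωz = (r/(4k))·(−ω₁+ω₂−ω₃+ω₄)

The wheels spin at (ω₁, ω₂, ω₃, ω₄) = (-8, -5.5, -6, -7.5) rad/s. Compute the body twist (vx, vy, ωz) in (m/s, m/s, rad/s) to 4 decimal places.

(-0.6750, 0.1000, 0.0926)

k = lx + ly = 0.12 + 0.15 = 0.2700
ω₁+ω₂+ω₃+ω₄ = -27.0000  →  vx = (0.1/4)·-27.0000 = -0.6750
−ω₁+ω₂+ω₃−ω₄ = 4.0000  →  vy = (0.1/4)·4.0000 = 0.1000
−ω₁+ω₂−ω₃+ω₄ = 1.0000  →  ωz = (0.1/1.0800)·1.0000 = 0.0926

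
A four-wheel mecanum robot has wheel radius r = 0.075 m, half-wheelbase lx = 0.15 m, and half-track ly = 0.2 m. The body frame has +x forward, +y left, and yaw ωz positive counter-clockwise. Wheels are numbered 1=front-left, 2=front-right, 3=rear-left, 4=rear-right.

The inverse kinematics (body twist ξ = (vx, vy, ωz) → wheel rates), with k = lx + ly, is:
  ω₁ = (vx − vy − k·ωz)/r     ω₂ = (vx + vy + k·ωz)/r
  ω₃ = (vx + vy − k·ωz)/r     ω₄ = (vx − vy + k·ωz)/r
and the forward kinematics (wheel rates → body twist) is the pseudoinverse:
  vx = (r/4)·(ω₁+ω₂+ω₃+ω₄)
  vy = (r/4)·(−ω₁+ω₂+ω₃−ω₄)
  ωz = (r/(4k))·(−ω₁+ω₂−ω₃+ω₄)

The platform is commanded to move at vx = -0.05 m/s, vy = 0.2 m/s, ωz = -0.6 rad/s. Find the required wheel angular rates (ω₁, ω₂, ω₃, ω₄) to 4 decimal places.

(-0.5333, -0.8000, 4.8000, -6.1333)

k = lx + ly = 0.15 + 0.2 = 0.3500;  k·ωz = 0.3500·-0.6 = -0.2100
ω₁ (FL) = (vx − vy − k·ωz)/r = -0.0400/0.075 = -0.5333
ω₂ (FR) = (vx + vy + k·ωz)/r = -0.0600/0.075 = -0.8000
ω₃ (RL) = (vx + vy − k·ωz)/r = 0.3600/0.075 = 4.8000
ω₄ (RR) = (vx − vy + k·ωz)/r = -0.4600/0.075 = -6.1333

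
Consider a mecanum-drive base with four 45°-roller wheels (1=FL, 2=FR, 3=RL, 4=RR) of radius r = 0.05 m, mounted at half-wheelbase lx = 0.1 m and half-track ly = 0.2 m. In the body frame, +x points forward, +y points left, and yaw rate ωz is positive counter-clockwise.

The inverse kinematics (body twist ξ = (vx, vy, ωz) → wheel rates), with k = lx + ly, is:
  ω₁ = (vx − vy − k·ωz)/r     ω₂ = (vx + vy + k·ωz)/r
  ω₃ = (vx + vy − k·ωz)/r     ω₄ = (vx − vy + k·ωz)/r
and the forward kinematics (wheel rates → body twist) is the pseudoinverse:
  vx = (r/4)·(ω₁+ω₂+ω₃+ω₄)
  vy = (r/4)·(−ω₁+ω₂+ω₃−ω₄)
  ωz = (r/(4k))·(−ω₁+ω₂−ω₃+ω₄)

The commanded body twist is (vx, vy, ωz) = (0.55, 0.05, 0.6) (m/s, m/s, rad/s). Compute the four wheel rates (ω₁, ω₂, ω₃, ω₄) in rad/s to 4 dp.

k = lx + ly = 0.1 + 0.2 = 0.3000;  k·ωz = 0.3000·0.6 = 0.1800
ω₁ (FL) = (vx − vy − k·ωz)/r = 0.3200/0.05 = 6.4000
ω₂ (FR) = (vx + vy + k·ωz)/r = 0.7800/0.05 = 15.6000
ω₃ (RL) = (vx + vy − k·ωz)/r = 0.4200/0.05 = 8.4000
ω₄ (RR) = (vx − vy + k·ωz)/r = 0.6800/0.05 = 13.6000

(6.4000, 15.6000, 8.4000, 13.6000)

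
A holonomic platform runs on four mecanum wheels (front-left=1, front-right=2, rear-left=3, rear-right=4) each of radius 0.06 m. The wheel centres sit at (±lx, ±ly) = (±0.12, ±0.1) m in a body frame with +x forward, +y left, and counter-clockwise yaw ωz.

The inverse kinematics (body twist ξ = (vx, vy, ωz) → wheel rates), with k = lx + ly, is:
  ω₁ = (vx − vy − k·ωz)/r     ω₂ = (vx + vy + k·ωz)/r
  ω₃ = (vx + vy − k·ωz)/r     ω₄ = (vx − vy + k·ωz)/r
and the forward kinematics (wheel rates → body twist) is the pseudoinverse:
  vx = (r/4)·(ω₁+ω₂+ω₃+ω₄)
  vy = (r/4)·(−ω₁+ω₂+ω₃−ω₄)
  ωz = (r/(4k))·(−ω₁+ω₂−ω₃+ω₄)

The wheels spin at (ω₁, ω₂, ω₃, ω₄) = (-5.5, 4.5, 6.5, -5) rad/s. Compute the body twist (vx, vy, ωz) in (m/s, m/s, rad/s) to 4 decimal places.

(0.0075, 0.3225, -0.1023)

k = lx + ly = 0.12 + 0.1 = 0.2200
ω₁+ω₂+ω₃+ω₄ = 0.5000  →  vx = (0.06/4)·0.5000 = 0.0075
−ω₁+ω₂+ω₃−ω₄ = 21.5000  →  vy = (0.06/4)·21.5000 = 0.3225
−ω₁+ω₂−ω₃+ω₄ = -1.5000  →  ωz = (0.06/0.8800)·-1.5000 = -0.1023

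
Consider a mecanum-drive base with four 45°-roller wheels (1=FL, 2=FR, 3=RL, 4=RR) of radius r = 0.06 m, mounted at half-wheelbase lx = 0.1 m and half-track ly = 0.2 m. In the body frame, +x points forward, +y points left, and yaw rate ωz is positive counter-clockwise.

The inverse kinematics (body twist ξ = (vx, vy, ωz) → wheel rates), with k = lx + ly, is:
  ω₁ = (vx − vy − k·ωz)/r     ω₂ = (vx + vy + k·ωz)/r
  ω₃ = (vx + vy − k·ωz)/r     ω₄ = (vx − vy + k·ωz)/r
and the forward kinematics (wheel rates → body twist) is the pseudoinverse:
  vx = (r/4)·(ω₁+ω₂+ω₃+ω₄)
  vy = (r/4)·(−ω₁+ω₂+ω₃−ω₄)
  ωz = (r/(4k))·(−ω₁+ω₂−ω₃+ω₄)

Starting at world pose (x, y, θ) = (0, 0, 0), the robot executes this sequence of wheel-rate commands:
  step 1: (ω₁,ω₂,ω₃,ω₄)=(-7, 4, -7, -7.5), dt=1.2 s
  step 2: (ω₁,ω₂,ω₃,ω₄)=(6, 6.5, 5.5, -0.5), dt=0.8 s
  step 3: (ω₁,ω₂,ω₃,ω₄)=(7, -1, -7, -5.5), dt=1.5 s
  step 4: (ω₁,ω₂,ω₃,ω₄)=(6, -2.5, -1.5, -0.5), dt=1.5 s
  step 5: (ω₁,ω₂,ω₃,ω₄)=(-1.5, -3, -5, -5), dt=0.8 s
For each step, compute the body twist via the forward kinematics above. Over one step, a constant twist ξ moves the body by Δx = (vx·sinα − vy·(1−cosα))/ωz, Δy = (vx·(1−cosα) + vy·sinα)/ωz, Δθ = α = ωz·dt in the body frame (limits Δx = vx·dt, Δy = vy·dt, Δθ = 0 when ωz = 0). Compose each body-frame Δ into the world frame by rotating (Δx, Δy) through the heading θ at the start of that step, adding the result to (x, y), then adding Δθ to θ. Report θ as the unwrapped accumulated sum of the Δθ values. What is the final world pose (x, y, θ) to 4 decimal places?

(-0.5127, -0.0787, -0.7000)

step 1: ξ=(vx,vy,ωz)=(-0.2625, 0.1725, 0.5250), dt=1.2 → body Δ=(-0.3576, 0.0976, 0.6300) → world pose (-0.3576, 0.0976, 0.6300)
step 2: ξ=(vx,vy,ωz)=(0.2625, 0.0975, -0.2750), dt=0.8 → body Δ=(0.2169, 0.0544, -0.2200) → world pose (-0.2145, 0.2693, 0.4100)
step 3: ξ=(vx,vy,ωz)=(-0.0975, -0.1425, -0.3250), dt=1.5 → body Δ=(-0.1916, -0.1704, -0.4875) → world pose (-0.3222, 0.0366, -0.0775)
step 4: ξ=(vx,vy,ωz)=(0.0225, -0.1425, -0.3750), dt=1.5 → body Δ=(-0.0266, -0.2119, -0.5625) → world pose (-0.3651, -0.1726, -0.6400)
step 5: ξ=(vx,vy,ωz)=(-0.2175, -0.0225, -0.0750), dt=0.8 → body Δ=(-0.1744, -0.0128, -0.0600) → world pose (-0.5127, -0.0787, -0.7000)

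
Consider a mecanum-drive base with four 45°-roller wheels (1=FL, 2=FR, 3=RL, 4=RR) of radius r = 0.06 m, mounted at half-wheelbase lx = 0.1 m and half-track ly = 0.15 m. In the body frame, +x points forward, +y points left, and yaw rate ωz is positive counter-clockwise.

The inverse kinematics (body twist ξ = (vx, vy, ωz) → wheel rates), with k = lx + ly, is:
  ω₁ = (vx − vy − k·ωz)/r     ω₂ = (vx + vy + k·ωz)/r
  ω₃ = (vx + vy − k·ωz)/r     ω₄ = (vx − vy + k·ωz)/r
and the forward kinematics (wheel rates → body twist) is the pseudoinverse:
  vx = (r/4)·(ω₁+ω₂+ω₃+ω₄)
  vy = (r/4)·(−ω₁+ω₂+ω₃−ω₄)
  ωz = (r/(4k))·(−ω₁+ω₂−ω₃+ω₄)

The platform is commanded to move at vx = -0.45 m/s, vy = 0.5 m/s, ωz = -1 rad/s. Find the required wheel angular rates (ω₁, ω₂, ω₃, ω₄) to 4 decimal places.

k = lx + ly = 0.1 + 0.15 = 0.2500;  k·ωz = 0.2500·-1 = -0.2500
ω₁ (FL) = (vx − vy − k·ωz)/r = -0.7000/0.06 = -11.6667
ω₂ (FR) = (vx + vy + k·ωz)/r = -0.2000/0.06 = -3.3333
ω₃ (RL) = (vx + vy − k·ωz)/r = 0.3000/0.06 = 5.0000
ω₄ (RR) = (vx − vy + k·ωz)/r = -1.2000/0.06 = -20.0000

(-11.6667, -3.3333, 5.0000, -20.0000)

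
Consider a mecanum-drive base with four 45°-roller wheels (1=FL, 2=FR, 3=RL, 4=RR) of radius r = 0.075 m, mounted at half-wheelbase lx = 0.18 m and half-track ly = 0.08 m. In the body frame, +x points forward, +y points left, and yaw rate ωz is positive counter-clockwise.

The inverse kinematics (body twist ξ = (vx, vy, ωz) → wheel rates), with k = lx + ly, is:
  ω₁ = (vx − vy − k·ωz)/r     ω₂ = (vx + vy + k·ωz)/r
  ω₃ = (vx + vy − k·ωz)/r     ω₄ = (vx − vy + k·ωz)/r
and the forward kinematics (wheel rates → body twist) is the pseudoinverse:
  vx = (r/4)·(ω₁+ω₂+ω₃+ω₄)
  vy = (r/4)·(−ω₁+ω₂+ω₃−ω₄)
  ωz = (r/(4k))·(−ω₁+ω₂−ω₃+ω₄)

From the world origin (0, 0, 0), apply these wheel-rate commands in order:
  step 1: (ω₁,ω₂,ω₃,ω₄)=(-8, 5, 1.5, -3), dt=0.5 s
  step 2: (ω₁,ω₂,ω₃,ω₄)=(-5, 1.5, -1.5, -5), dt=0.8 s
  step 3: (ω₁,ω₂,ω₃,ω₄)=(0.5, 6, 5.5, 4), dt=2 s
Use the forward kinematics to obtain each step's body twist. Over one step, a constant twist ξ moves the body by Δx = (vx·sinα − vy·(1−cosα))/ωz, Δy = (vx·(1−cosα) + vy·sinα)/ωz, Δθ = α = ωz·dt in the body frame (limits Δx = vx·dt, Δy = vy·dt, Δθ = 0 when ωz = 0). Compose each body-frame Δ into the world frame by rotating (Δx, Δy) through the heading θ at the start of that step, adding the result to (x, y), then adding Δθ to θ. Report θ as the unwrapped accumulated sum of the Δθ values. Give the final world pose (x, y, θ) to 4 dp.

(-0.0165, 0.8334, 1.0565)

step 1: ξ=(vx,vy,ωz)=(-0.0844, 0.3281, 0.6130), dt=0.5 → body Δ=(-0.0665, 0.1551, 0.3065) → world pose (-0.0665, 0.1551, 0.3065)
step 2: ξ=(vx,vy,ωz)=(-0.1875, 0.1875, 0.2163), dt=0.8 → body Δ=(-0.1622, 0.1363, 0.1731) → world pose (-0.2622, 0.2361, 0.4796)
step 3: ξ=(vx,vy,ωz)=(0.3000, 0.1312, 0.2885), dt=2.0 → body Δ=(0.4936, 0.4165, 0.5769) → world pose (-0.0165, 0.8334, 1.0565)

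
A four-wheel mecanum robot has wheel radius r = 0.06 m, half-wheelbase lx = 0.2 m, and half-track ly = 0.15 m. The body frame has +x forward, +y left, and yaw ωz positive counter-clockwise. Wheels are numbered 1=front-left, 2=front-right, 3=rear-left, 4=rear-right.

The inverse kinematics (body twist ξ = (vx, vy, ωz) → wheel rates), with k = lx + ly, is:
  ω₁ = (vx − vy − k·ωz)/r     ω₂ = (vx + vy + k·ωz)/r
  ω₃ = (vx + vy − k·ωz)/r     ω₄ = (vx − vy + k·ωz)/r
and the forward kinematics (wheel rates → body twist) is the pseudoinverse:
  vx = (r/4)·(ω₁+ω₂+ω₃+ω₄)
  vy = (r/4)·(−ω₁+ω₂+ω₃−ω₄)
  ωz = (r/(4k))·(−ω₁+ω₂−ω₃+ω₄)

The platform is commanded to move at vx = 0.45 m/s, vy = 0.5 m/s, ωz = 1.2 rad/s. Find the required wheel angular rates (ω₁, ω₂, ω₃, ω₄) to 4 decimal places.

k = lx + ly = 0.2 + 0.15 = 0.3500;  k·ωz = 0.3500·1.2 = 0.4200
ω₁ (FL) = (vx − vy − k·ωz)/r = -0.4700/0.06 = -7.8333
ω₂ (FR) = (vx + vy + k·ωz)/r = 1.3700/0.06 = 22.8333
ω₃ (RL) = (vx + vy − k·ωz)/r = 0.5300/0.06 = 8.8333
ω₄ (RR) = (vx − vy + k·ωz)/r = 0.3700/0.06 = 6.1667

(-7.8333, 22.8333, 8.8333, 6.1667)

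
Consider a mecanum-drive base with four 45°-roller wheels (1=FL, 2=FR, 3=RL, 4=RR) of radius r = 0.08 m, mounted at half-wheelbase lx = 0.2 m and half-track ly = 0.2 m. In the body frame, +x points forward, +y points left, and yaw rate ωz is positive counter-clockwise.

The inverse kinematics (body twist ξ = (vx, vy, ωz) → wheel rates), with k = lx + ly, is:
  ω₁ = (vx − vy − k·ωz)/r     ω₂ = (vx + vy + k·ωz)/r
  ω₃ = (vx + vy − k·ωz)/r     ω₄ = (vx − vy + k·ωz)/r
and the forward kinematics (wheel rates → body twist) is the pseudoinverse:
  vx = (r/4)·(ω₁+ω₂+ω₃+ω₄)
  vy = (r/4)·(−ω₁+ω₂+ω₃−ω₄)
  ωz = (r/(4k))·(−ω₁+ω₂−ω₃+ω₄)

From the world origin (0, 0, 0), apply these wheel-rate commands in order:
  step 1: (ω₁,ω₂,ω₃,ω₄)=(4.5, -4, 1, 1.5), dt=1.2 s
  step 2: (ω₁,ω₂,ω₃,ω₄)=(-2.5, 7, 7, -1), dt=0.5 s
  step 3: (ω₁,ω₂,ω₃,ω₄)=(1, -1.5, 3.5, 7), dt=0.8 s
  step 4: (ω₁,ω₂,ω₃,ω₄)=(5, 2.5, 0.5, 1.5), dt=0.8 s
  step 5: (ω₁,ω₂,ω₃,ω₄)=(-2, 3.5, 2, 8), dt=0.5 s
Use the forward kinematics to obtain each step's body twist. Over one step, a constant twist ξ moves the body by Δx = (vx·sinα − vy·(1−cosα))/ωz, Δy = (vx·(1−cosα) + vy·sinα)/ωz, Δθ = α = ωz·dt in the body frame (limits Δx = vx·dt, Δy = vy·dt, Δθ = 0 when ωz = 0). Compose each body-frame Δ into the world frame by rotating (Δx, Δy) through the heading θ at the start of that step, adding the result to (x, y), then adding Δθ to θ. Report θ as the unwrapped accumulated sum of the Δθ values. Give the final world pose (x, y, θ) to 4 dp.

(0.5187, -0.4231, -0.1750)

step 1: ξ=(vx,vy,ωz)=(0.0600, -0.1800, -0.4000), dt=1.2 → body Δ=(0.0184, -0.2248, -0.4800) → world pose (0.0184, -0.2248, -0.4800)
step 2: ξ=(vx,vy,ωz)=(0.2100, 0.3500, 0.0750), dt=0.5 → body Δ=(0.1017, 0.1769, 0.0375) → world pose (0.1903, -0.1148, -0.4425)
step 3: ξ=(vx,vy,ωz)=(0.2000, -0.1200, 0.0500), dt=0.8 → body Δ=(0.1619, -0.0928, 0.0400) → world pose (0.2969, -0.2679, -0.4025)
step 4: ξ=(vx,vy,ωz)=(0.1900, -0.0700, -0.0750), dt=0.8 → body Δ=(0.1502, -0.0605, -0.0600) → world pose (0.4114, -0.3825, -0.4625)
step 5: ξ=(vx,vy,ωz)=(0.2300, -0.0100, 0.5750), dt=0.5 → body Δ=(0.1141, 0.0115, 0.2875) → world pose (0.5187, -0.4231, -0.1750)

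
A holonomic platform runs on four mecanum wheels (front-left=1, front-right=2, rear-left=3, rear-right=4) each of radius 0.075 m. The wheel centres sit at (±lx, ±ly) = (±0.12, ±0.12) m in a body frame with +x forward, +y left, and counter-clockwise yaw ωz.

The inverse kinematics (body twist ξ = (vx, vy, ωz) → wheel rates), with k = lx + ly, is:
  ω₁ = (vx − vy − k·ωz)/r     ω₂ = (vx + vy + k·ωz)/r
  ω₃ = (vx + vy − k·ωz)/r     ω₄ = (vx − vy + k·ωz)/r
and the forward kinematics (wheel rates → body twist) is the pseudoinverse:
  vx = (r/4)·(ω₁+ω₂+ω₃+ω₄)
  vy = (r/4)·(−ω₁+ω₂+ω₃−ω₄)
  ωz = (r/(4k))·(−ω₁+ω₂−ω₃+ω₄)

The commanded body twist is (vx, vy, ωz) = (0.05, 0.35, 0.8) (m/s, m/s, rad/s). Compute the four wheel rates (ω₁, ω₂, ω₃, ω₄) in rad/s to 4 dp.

k = lx + ly = 0.12 + 0.12 = 0.2400;  k·ωz = 0.2400·0.8 = 0.1920
ω₁ (FL) = (vx − vy − k·ωz)/r = -0.4920/0.075 = -6.5600
ω₂ (FR) = (vx + vy + k·ωz)/r = 0.5920/0.075 = 7.8933
ω₃ (RL) = (vx + vy − k·ωz)/r = 0.2080/0.075 = 2.7733
ω₄ (RR) = (vx − vy + k·ωz)/r = -0.1080/0.075 = -1.4400

(-6.5600, 7.8933, 2.7733, -1.4400)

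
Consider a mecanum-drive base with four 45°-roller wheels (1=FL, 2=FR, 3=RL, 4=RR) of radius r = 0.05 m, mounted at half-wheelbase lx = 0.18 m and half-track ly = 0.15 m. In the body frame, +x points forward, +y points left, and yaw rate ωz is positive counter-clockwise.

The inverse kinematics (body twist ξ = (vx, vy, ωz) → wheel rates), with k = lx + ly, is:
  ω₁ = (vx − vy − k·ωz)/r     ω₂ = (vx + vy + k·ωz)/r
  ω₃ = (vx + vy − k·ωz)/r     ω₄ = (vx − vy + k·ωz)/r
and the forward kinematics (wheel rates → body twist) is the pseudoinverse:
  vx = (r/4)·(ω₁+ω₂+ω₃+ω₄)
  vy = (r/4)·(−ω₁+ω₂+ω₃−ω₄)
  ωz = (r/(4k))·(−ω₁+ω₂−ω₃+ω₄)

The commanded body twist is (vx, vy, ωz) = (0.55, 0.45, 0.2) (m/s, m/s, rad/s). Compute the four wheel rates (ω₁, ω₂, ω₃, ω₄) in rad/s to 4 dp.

k = lx + ly = 0.18 + 0.15 = 0.3300;  k·ωz = 0.3300·0.2 = 0.0660
ω₁ (FL) = (vx − vy − k·ωz)/r = 0.0340/0.05 = 0.6800
ω₂ (FR) = (vx + vy + k·ωz)/r = 1.0660/0.05 = 21.3200
ω₃ (RL) = (vx + vy − k·ωz)/r = 0.9340/0.05 = 18.6800
ω₄ (RR) = (vx − vy + k·ωz)/r = 0.1660/0.05 = 3.3200

(0.6800, 21.3200, 18.6800, 3.3200)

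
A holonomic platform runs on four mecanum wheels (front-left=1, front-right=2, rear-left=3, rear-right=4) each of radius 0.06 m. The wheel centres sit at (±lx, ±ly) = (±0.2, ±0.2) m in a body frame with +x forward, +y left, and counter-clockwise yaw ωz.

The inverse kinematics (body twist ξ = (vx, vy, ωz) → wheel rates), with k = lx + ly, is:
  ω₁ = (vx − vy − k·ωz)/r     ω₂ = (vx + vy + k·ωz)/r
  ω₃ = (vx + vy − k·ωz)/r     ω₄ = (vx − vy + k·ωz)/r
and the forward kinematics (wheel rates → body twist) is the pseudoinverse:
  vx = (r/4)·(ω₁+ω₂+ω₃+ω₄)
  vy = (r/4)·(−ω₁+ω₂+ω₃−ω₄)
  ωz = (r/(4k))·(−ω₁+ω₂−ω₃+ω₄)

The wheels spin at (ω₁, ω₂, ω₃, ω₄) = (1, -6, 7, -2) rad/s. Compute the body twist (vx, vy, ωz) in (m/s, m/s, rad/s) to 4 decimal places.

k = lx + ly = 0.2 + 0.2 = 0.4000
ω₁+ω₂+ω₃+ω₄ = 0.0000  →  vx = (0.06/4)·0.0000 = 0.0000
−ω₁+ω₂+ω₃−ω₄ = 2.0000  →  vy = (0.06/4)·2.0000 = 0.0300
−ω₁+ω₂−ω₃+ω₄ = -16.0000  →  ωz = (0.06/1.6000)·-16.0000 = -0.6000

(0.0000, 0.0300, -0.6000)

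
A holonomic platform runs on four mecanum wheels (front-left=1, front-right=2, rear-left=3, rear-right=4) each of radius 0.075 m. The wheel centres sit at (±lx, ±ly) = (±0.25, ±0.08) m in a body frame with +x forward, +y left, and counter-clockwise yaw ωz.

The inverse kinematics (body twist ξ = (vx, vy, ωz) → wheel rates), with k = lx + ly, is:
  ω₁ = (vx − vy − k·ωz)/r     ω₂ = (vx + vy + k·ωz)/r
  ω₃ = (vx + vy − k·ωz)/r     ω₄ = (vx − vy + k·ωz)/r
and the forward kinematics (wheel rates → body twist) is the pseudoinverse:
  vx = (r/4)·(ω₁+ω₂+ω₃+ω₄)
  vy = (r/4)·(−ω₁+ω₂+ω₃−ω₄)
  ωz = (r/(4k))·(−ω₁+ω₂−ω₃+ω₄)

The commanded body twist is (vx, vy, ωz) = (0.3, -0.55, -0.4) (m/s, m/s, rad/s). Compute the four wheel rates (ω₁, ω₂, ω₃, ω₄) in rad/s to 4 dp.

(13.0933, -5.0933, -1.5733, 9.5733)

k = lx + ly = 0.25 + 0.08 = 0.3300;  k·ωz = 0.3300·-0.4 = -0.1320
ω₁ (FL) = (vx − vy − k·ωz)/r = 0.9820/0.075 = 13.0933
ω₂ (FR) = (vx + vy + k·ωz)/r = -0.3820/0.075 = -5.0933
ω₃ (RL) = (vx + vy − k·ωz)/r = -0.1180/0.075 = -1.5733
ω₄ (RR) = (vx − vy + k·ωz)/r = 0.7180/0.075 = 9.5733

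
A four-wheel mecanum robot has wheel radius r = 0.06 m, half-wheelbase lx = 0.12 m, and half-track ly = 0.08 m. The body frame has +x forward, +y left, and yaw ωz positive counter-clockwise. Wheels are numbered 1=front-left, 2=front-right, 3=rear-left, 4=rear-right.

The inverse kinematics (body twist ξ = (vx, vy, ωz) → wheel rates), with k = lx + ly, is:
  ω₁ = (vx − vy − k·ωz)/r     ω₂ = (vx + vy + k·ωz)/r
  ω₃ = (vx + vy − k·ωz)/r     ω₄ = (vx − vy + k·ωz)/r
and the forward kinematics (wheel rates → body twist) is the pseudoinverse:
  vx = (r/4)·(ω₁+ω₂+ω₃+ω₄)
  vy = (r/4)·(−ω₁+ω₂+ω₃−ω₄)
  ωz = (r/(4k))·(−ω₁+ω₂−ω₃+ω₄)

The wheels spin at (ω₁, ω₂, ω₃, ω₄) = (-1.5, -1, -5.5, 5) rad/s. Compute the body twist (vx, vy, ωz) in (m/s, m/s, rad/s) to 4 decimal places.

k = lx + ly = 0.12 + 0.08 = 0.2000
ω₁+ω₂+ω₃+ω₄ = -3.0000  →  vx = (0.06/4)·-3.0000 = -0.0450
−ω₁+ω₂+ω₃−ω₄ = -10.0000  →  vy = (0.06/4)·-10.0000 = -0.1500
−ω₁+ω₂−ω₃+ω₄ = 11.0000  →  ωz = (0.06/0.8000)·11.0000 = 0.8250

(-0.0450, -0.1500, 0.8250)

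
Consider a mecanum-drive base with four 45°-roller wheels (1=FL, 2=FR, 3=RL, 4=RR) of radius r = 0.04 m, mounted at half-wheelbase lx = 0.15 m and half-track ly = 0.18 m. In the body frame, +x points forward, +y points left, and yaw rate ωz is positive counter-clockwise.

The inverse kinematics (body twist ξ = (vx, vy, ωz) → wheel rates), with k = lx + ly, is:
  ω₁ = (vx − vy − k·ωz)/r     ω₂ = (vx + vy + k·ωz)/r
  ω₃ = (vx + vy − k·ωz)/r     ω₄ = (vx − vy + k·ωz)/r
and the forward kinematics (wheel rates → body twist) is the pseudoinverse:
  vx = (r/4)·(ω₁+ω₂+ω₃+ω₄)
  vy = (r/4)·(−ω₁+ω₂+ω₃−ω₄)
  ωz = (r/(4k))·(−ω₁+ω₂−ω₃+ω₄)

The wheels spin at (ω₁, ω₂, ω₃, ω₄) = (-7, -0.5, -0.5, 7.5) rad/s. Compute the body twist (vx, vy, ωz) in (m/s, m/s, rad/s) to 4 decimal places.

(-0.0050, -0.0150, 0.4394)

k = lx + ly = 0.15 + 0.18 = 0.3300
ω₁+ω₂+ω₃+ω₄ = -0.5000  →  vx = (0.04/4)·-0.5000 = -0.0050
−ω₁+ω₂+ω₃−ω₄ = -1.5000  →  vy = (0.04/4)·-1.5000 = -0.0150
−ω₁+ω₂−ω₃+ω₄ = 14.5000  →  ωz = (0.04/1.3200)·14.5000 = 0.4394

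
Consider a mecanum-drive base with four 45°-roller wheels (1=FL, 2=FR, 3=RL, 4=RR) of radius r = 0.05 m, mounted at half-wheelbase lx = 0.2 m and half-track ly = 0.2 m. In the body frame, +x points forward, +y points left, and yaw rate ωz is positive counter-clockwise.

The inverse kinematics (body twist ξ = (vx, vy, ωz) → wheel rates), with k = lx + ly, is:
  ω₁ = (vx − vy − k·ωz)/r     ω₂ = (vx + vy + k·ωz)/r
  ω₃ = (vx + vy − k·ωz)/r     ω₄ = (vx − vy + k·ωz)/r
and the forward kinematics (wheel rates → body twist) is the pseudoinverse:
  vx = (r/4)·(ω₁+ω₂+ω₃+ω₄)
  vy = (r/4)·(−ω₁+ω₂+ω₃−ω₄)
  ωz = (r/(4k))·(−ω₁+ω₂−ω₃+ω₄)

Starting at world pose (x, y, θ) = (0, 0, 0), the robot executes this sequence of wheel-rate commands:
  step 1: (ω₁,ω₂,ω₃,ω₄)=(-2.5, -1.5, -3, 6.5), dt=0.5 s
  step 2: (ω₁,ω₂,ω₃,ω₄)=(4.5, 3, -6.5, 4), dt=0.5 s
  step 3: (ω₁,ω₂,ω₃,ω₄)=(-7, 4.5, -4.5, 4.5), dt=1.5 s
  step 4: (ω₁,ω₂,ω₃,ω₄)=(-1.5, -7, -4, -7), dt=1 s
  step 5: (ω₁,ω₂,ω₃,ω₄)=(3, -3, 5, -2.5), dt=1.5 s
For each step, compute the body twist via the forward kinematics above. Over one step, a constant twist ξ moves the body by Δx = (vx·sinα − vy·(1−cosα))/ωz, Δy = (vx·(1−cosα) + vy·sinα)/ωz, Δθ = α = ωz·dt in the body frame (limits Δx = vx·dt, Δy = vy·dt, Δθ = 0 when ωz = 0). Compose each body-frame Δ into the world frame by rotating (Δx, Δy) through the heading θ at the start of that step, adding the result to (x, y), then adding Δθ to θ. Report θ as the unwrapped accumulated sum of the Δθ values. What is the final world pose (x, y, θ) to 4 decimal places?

step 1: ξ=(vx,vy,ωz)=(-0.0063, -0.1063, 0.3281), dt=0.5 → body Δ=(0.0012, -0.0531, 0.1641) → world pose (0.0012, -0.0531, 0.1641)
step 2: ξ=(vx,vy,ωz)=(0.0625, -0.1500, 0.2812), dt=0.5 → body Δ=(0.0364, -0.0726, 0.1406) → world pose (0.0490, -0.1188, 0.3047)
step 3: ξ=(vx,vy,ωz)=(-0.0313, 0.0313, 0.6406), dt=1.5 → body Δ=(-0.0608, 0.0191, 0.9609) → world pose (-0.0148, -0.1188, 1.2656)
step 4: ξ=(vx,vy,ωz)=(-0.2438, -0.0312, -0.2656), dt=1.0 → body Δ=(-0.2450, 0.0013, -0.2656) → world pose (-0.0896, -0.3521, 1.0000)
step 5: ξ=(vx,vy,ωz)=(0.0312, 0.0187, -0.4219), dt=1.5 → body Δ=(0.0524, 0.0119, -0.6328) → world pose (-0.0713, -0.3015, 0.3672)

(-0.0713, -0.3015, 0.3672)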